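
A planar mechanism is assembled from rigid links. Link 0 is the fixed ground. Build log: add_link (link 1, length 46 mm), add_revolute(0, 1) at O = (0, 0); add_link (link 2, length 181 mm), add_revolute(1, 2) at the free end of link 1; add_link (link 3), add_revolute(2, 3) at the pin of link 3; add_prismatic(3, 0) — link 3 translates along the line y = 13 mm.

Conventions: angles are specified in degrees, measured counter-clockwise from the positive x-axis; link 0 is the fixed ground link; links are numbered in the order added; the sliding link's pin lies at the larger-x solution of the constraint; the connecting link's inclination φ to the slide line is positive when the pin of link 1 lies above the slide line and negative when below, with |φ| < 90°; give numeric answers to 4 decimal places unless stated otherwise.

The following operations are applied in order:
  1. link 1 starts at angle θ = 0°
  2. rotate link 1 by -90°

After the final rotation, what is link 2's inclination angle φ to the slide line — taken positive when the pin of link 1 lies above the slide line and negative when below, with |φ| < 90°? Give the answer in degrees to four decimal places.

geometry: r = 46 mm, L = 181 mm, e = 13 mm; θ starts at 0°
rotate link 1 by -90°: θ ← 0° -90° = -90°
h = r sin θ − e = -46.000000 − 13 = -59.000000
sin φ = h / L = -59.000000 / 181 = -0.32596685
φ = arcsin(-0.32596685) = -19.024162°

-19.0242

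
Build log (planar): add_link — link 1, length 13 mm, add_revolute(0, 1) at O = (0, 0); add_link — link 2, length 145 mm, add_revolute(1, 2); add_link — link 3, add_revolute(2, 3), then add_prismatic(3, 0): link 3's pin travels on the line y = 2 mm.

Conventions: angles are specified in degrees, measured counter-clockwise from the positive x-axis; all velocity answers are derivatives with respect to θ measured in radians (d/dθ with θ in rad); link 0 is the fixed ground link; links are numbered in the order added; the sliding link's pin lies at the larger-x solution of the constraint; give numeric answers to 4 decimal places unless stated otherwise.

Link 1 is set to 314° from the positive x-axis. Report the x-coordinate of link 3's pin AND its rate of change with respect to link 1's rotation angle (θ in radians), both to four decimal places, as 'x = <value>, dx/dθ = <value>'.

geometry: r = 13 mm, L = 145 mm, e = 2 mm
crank pin P = (r cos θ, r sin θ) = (9.030559, -9.351417)
h = r sin θ − e = -9.351417 − 2 = -11.351417
x = r cos θ + √(L² − h²) = 9.030559 + 144.554991 = 153.585549
dx/dθ = −r sin θ − h·r cos θ/√(L² − h²) (θ in radians; h = -11.351417) = 10.060557

x = 153.5855, dx/dθ = 10.0606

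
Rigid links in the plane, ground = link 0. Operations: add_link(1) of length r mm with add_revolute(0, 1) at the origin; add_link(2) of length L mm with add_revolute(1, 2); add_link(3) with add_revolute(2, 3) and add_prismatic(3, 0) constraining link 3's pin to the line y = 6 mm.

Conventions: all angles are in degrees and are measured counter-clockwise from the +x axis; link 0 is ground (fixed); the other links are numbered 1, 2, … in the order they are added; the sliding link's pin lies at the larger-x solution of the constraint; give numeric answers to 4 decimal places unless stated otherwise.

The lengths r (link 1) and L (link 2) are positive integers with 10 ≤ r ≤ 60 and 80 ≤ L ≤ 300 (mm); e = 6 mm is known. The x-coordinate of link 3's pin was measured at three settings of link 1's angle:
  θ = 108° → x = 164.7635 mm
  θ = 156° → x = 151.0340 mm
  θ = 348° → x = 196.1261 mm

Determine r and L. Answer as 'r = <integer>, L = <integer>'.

constraint per measurement: (x − r cos θ)² + (r sin θ − e)² = L²
subtracting the θ₁ and θ₂ equations cancels the r² and L² terms:
r = (x₁² − x₂²) / (2[(x₁cos θ₁ + e sin θ₁) − (x₂cos θ₂ + e sin θ₂)]) = 24.0001 → r = 24
L² = (x₁ − r cos θ₁)² + (r sin θ₁ − e)² = 29929.0133 → L = 173.0000 → L = 173
check at θ₃=348°: x = 196.1261 (printed 196.1261) ✓

r = 24, L = 173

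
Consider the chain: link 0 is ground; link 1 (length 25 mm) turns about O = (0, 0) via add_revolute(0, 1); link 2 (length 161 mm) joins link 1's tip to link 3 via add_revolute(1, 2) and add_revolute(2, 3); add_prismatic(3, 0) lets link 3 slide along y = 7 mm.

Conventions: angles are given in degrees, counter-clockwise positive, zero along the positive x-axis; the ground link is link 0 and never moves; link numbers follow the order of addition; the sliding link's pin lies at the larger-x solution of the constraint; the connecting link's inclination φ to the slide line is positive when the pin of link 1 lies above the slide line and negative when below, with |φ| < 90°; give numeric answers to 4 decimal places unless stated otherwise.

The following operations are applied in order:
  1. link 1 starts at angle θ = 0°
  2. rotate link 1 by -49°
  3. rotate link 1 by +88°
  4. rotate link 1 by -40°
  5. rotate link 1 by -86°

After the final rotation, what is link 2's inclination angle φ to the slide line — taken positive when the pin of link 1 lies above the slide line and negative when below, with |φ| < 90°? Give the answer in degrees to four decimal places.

geometry: r = 25 mm, L = 161 mm, e = 7 mm; θ starts at 0°
rotate link 1 by -49°: θ ← 0° -49° = -49°
rotate link 1 by +88°: θ ← -49° +88° = 39°
rotate link 1 by -40°: θ ← 39° -40° = -1°
rotate link 1 by -86°: θ ← -1° -86° = -87°
h = r sin θ − e = -24.965738 − 7 = -31.965738
sin φ = h / L = -31.965738 / 161 = -0.19854496
φ = arcsin(-0.19854496) = -11.451885°

-11.4519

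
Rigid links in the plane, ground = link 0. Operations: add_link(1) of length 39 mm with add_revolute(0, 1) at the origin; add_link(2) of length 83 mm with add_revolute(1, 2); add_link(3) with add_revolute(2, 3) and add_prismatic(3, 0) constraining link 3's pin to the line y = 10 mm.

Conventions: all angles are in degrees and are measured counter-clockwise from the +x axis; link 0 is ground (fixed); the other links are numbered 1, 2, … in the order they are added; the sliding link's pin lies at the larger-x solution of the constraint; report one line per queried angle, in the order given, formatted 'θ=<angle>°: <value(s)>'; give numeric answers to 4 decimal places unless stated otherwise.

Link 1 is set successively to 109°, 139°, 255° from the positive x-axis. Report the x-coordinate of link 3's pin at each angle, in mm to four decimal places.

geometry: r = 39 mm, L = 83 mm, e = 10 mm
θ=109°: crank pin P = (r cos θ, r sin θ) = (-12.697158, 36.875224)
θ=109°: h = r sin θ − e = 36.875224 − 10 = 26.875224
θ=109°: x = r cos θ + √(L² − h²) = -12.697158 + 78.528481 = 65.831323
θ=139°: crank pin P = (r cos θ, r sin θ) = (-29.433674, 25.586302)
θ=139°: h = r sin θ − e = 25.586302 − 10 = 15.586302
θ=139°: x = r cos θ + √(L² − h²) = -29.433674 + 81.523415 = 52.089741
θ=255°: crank pin P = (r cos θ, r sin θ) = (-10.093943, -37.671107)
θ=255°: h = r sin θ − e = -37.671107 − 10 = -47.671107
θ=255°: x = r cos θ + √(L² − h²) = -10.093943 + 67.944577 = 57.850634

θ=109°: 65.8313
θ=139°: 52.0897
θ=255°: 57.8506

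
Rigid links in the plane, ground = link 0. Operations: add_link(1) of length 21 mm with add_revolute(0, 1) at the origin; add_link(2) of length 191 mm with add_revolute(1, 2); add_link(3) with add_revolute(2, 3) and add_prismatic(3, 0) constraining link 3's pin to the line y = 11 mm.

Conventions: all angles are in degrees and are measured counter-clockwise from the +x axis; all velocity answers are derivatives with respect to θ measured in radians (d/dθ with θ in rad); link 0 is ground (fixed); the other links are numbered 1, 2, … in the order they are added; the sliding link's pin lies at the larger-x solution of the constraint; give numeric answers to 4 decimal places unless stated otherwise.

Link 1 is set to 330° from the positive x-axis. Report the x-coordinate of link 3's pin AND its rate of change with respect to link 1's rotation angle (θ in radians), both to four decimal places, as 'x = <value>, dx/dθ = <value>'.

geometry: r = 21 mm, L = 191 mm, e = 11 mm
crank pin P = (r cos θ, r sin θ) = (18.186533, -10.500000)
h = r sin θ − e = -10.500000 − 11 = -21.500000
x = r cos θ + √(L² − h²) = 18.186533 + 189.786064 = 207.972597
dx/dθ = −r sin θ − h·r cos θ/√(L² − h²) (θ in radians; h = -21.500000) = 12.560270

x = 207.9726, dx/dθ = 12.5603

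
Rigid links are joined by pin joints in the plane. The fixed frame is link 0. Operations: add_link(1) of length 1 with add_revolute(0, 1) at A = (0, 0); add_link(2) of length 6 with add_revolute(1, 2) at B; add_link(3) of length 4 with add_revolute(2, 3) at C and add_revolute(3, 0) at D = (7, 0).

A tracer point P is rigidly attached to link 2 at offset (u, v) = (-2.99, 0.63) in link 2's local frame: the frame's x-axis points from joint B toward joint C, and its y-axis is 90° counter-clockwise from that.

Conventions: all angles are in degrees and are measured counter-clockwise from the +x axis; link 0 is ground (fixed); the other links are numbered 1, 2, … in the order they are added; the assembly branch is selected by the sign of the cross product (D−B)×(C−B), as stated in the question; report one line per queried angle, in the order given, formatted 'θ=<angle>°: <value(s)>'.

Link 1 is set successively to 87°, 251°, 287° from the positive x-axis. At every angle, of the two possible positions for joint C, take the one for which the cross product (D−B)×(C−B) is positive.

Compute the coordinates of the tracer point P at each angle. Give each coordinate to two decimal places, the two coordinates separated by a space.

A=(0,0), D=(7.00,0)
θ=87°: B = A + 1.00·(cos87°, sin87°) = (0.0523, 0.9986)
θ=87°: |BD| = 7.0191
θ=87°: circle(B,6.00) ∩ circle(D,4.00): a=4.9342, h=3.4137
θ=87°:   candidates: C₊=(5.4220,3.6756) cross=23.961; C₋=(4.4507,-3.0824) cross=-23.961
θ=87°:   branch + wants cross > 0 → take C=(5.4220,3.6756) (cross=23.961)
θ=87°: ex = (C−B)/|BC| = (0.8950,0.4462); ey = (-0.4462,0.8950)
θ=87°: P = B + -2.99·ex + 0.63·ey = (-2.9047,0.2284)
θ=251°: B = A + 1.00·(cos251°, sin251°) = (-0.3256, -0.9455)
θ=251°: |BD| = 7.3863
θ=251°: circle(B,6.00) ∩ circle(D,4.00): a=5.0470, h=3.2446
θ=251°:   candidates: C₊=(4.2646,2.9185) cross=23.966; C₋=(5.0953,-3.5174) cross=-23.966
θ=251°:   branch + wants cross > 0 → take C=(4.2646,2.9185) (cross=23.966)
θ=251°: ex = (C−B)/|BC| = (0.7650,0.6440); ey = (-0.6440,0.7650)
θ=251°: P = B + -2.99·ex + 0.63·ey = (-3.0187,-2.3891)
θ=287°: B = A + 1.00·(cos287°, sin287°) = (0.2924, -0.9563)
θ=287°: |BD| = 6.7755
θ=287°: circle(B,6.00) ∩ circle(D,4.00): a=4.8636, h=3.5135
θ=287°:   candidates: C₊=(4.6114,3.2085) cross=23.806; C₋=(5.6032,-3.7482) cross=-23.806
θ=287°:   branch + wants cross > 0 → take C=(4.6114,3.2085) (cross=23.806)
θ=287°: ex = (C−B)/|BC| = (0.7198,0.6941); ey = (-0.6941,0.7198)
θ=287°: P = B + -2.99·ex + 0.63·ey = (-2.2973,-2.5783)

θ=87°: -2.90 0.23
θ=251°: -3.02 -2.39
θ=287°: -2.30 -2.58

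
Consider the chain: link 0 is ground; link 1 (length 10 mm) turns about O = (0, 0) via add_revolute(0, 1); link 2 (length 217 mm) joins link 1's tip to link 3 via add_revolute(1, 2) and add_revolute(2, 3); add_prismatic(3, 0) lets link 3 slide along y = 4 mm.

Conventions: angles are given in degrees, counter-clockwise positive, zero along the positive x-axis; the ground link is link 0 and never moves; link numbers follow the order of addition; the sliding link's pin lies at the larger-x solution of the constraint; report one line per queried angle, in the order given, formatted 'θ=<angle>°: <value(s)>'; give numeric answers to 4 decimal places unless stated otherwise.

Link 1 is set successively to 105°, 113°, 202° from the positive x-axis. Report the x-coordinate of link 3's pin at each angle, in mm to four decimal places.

geometry: r = 10 mm, L = 217 mm, e = 4 mm
θ=105°: crank pin P = (r cos θ, r sin θ) = (-2.588190, 9.659258)
θ=105°: h = r sin θ − e = 9.659258 − 4 = 5.659258
θ=105°: x = r cos θ + √(L² − h²) = -2.588190 + 216.926192 = 214.338002
θ=113°: crank pin P = (r cos θ, r sin θ) = (-3.907311, 9.205049)
θ=113°: h = r sin θ − e = 9.205049 − 4 = 5.205049
θ=113°: x = r cos θ + √(L² − h²) = -3.907311 + 216.937566 = 213.030255
θ=202°: crank pin P = (r cos θ, r sin θ) = (-9.271839, -3.746066)
θ=202°: h = r sin θ − e = -3.746066 − 4 = -7.746066
θ=202°: x = r cos θ + √(L² − h²) = -9.271839 + 216.861704 = 207.589865

θ=105°: 214.3380
θ=113°: 213.0303
θ=202°: 207.5899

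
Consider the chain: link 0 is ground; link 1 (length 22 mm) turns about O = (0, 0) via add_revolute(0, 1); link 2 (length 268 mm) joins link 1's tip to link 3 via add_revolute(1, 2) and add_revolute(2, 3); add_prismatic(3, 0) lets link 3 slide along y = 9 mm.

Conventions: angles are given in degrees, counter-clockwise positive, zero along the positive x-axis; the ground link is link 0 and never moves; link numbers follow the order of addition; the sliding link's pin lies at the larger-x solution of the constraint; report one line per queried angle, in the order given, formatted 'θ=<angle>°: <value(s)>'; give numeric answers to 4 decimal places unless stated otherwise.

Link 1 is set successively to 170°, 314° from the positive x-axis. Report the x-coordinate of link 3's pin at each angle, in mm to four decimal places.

geometry: r = 22 mm, L = 268 mm, e = 9 mm
θ=170°: crank pin P = (r cos θ, r sin θ) = (-21.665771, 3.820260)
θ=170°: h = r sin θ − e = 3.820260 − 9 = -5.179740
θ=170°: x = r cos θ + √(L² − h²) = -21.665771 + 267.949940 = 246.284169
θ=314°: crank pin P = (r cos θ, r sin θ) = (15.282484, -15.825476)
θ=314°: h = r sin θ − e = -15.825476 − 9 = -24.825476
θ=314°: x = r cos θ + √(L² − h²) = 15.282484 + 266.847701 = 282.130186

θ=170°: 246.2842
θ=314°: 282.1302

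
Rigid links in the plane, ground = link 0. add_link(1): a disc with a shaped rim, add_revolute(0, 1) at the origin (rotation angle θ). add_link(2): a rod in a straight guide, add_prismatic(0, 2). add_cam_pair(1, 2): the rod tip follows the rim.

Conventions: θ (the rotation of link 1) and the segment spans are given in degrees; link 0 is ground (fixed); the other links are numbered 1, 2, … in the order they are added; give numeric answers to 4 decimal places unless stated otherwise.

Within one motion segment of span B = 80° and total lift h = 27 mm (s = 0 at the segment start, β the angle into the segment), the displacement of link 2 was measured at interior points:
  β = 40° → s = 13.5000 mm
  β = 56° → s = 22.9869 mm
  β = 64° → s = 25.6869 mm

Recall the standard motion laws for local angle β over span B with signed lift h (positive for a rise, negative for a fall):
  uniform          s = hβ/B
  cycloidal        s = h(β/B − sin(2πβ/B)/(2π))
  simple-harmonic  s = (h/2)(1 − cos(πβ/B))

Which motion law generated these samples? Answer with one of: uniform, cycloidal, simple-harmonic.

candidates at β/B = r: uniform s = h·r (linear in β); cycloidal s = h·(r − sin(2πr)/(2π)); simple-harmonic s = (h/2)(1 − cos(πr))
β=40°: printed 13.5000 | uniform 13.5000, cycloidal 13.5000, simple-harmonic 13.5000
β=56°: printed 22.9869 | uniform 18.9000, cycloidal 22.9869, simple-harmonic 21.4351
β=64°: printed 25.6869 | uniform 21.6000, cycloidal 25.6869, simple-harmonic 24.4217
only one law matches every sample → cycloidal

cycloidal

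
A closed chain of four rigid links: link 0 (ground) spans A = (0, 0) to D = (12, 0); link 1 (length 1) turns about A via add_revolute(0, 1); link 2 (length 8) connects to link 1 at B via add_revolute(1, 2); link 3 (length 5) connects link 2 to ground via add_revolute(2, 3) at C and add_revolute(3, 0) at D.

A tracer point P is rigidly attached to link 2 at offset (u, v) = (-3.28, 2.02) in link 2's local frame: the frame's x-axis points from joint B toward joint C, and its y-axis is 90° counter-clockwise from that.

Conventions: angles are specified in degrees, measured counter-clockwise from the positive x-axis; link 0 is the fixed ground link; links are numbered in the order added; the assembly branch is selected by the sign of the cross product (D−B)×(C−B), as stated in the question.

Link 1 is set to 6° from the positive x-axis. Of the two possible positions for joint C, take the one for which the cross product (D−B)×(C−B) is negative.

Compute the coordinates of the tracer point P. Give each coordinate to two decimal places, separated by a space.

A=(0,0), D=(12.00,0)
B = A + 1.00·(cos6°, sin6°) = (0.9945, 0.1045)
|BD| = 11.0060
circle(B,8.00) ∩ circle(D,5.00): a=7.2748, h=3.3284
  candidates: C₊=(8.3006,3.3636) cross=36.632; C₋=(8.2373,-3.2928) cross=-36.632
  branch - wants cross < 0 → take C=(8.2373,-3.2928) (cross=-36.632)
ex = (C−B)/|BC| = (0.9054,-0.4247); ey = (0.4247,0.9054)
P = B + -3.28·ex + 2.02·ey = (-1.1172,3.3262)

-1.12 3.33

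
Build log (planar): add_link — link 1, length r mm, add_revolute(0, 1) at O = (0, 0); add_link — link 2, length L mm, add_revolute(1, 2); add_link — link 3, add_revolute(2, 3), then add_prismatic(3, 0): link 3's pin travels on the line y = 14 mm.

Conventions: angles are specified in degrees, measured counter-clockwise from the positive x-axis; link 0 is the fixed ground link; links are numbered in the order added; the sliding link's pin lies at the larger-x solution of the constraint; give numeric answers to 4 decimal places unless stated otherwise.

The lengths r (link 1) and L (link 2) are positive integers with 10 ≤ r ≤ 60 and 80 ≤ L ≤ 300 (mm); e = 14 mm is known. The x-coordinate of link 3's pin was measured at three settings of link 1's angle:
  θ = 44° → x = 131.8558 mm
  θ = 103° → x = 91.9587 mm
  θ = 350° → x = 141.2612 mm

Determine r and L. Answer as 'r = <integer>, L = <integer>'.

constraint per measurement: (x − r cos θ)² + (r sin θ − e)² = L²
subtracting the θ₁ and θ₂ equations cancels the r² and L² terms:
r = (x₁² − x₂²) / (2[(x₁cos θ₁ + e sin θ₁) − (x₂cos θ₂ + e sin θ₂)]) = 40.0000 → r = 40
L² = (x₁ − r cos θ₁)² + (r sin θ₁ − e)² = 10816.0046 → L = 104.0000 → L = 104
check at θ₃=350°: x = 141.2612 (printed 141.2612) ✓

r = 40, L = 104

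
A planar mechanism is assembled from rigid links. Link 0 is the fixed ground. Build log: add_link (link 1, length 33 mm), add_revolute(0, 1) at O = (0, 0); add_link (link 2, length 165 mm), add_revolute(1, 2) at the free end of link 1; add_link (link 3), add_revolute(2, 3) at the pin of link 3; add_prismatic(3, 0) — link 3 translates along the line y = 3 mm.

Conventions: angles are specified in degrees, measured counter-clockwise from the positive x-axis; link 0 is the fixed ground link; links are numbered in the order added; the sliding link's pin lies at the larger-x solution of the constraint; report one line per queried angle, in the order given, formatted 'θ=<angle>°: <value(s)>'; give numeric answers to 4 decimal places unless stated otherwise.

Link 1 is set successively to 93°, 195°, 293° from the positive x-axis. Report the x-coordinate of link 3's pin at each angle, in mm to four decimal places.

geometry: r = 33 mm, L = 165 mm, e = 3 mm
θ=93°: crank pin P = (r cos θ, r sin θ) = (-1.727087, 32.954775)
θ=93°: h = r sin θ − e = 32.954775 − 3 = 29.954775
θ=93°: x = r cos θ + √(L² − h²) = -1.727087 + 162.258163 = 160.531076
θ=195°: crank pin P = (r cos θ, r sin θ) = (-31.875552, -8.541028)
θ=195°: h = r sin θ − e = -8.541028 − 3 = -11.541028
θ=195°: x = r cos θ + √(L² − h²) = -31.875552 + 164.595883 = 132.720331
θ=293°: crank pin P = (r cos θ, r sin θ) = (12.894127, -30.376660)
θ=293°: h = r sin θ − e = -30.376660 − 3 = -33.376660
θ=293°: x = r cos θ + √(L² − h²) = 12.894127 + 161.588980 = 174.483108

θ=93°: 160.5311
θ=195°: 132.7203
θ=293°: 174.4831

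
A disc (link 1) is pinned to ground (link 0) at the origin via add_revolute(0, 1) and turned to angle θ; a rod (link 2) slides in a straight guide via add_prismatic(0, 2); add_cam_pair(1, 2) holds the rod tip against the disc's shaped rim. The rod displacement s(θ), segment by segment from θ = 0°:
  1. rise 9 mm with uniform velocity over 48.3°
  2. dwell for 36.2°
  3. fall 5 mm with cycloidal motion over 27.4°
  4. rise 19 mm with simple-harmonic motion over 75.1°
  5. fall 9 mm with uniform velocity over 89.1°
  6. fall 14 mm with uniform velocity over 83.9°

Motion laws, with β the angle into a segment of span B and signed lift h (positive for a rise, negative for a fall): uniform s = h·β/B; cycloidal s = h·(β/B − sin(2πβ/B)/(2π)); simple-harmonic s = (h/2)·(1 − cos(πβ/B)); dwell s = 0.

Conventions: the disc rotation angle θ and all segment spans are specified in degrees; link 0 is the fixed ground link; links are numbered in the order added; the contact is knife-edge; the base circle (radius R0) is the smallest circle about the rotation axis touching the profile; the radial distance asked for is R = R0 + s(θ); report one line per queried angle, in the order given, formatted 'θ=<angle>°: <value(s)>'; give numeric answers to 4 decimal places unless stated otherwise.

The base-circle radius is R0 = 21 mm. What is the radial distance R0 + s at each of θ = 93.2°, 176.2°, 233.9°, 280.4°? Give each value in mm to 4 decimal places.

segment 1 (0° to 48.3°, uniform, h = 9) is passed completely: s = 0.0000 + (9) = 9.0000
segment 2 (48.3° to 84.5°, dwell): s unchanged at 9.0000
θ = 93.2° falls in segment 3 (84.5° to 111.9°, cycloidal, h = -5): β = 93.2 − 84.5 = 8.7°, B = 27.4°; Δs = -5·(0.3175 − sin(2π·0.3175)/(2π)) = -0.8624; s = 9.0000 − 0.8624 = 8.1376
segment 3 (84.5° to 111.9°, cycloidal, h = -5) is passed completely: s = 9.0000 + (-5) = 4.0000
θ = 176.2° falls in segment 4 (111.9° to 187°, simple-harmonic, h = 19): β = 176.2 − 111.9 = 64.3°, B = 75.1°; Δs = 19/2·(1 − cos(π·0.8562)) = 18.0468; s = 4.0000 + 18.0468 = 22.0468
segment 4 (111.9° to 187°, simple-harmonic, h = 19) is passed completely: s = 4.0000 + (19) = 23.0000
θ = 233.9° falls in segment 5 (187° to 276.1°, uniform, h = -9): β = 233.9 − 187 = 46.9°, B = 89.1°; Δs = -9·46.9/89.1 = -4.7374; s = 23.0000 − 4.7374 = 18.2626
segment 5 (187° to 276.1°, uniform, h = -9) is passed completely: s = 23.0000 + (-9) = 14.0000
θ = 280.4° falls in segment 6 (276.1° to 360°, uniform, h = -14): β = 280.4 − 276.1 = 4.3°, B = 83.9°; Δs = -14·4.3/83.9 = -0.7175; s = 14.0000 − 0.7175 = 13.2825
θ=93.2°: R = R0 + s = 21 + 8.1376 = 29.1376
θ=176.2°: R = R0 + s = 21 + 22.0468 = 43.0468
θ=233.9°: R = R0 + s = 21 + 18.2626 = 39.2626
θ=280.4°: R = R0 + s = 21 + 13.2825 = 34.2825

θ=93.2°: 29.1376
θ=176.2°: 43.0468
θ=233.9°: 39.2626
θ=280.4°: 34.2825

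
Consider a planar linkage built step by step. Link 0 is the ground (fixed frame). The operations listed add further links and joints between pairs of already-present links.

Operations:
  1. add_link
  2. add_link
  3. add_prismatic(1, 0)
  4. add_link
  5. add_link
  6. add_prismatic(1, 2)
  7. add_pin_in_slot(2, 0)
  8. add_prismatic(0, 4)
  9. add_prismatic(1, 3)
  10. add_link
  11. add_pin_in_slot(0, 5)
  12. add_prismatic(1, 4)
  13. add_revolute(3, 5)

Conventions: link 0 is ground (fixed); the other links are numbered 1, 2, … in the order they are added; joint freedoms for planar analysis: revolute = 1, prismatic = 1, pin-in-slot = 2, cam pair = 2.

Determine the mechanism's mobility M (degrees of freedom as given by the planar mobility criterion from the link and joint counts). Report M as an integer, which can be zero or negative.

L=1 J1=0 J2=0
add link → L=2 J1=0 J2=0
add link → L=3 J1=0 J2=0
P@1,0 dof=1 J1 → L=3 J1=1 J2=0
add link → L=4 J1=1 J2=0
add link → L=5 J1=1 J2=0
P@1,2 dof=1 J1 → L=5 J1=2 J2=0
PS@2,0 dof=2 J2 → L=5 J1=2 J2=1
P@0,4 dof=1 J1 → L=5 J1=3 J2=1
P@1,3 dof=1 J1 → L=5 J1=4 J2=1
add link → L=6 J1=4 J2=1
PS@0,5 dof=2 J2 → L=6 J1=4 J2=2
P@1,4 dof=1 J1 → L=6 J1=5 J2=2
R@3,5 dof=1 J1 → L=6 J1=6 J2=2
M=3(L−1)−2J1−J2=3·5−2·6−2=1

M = 1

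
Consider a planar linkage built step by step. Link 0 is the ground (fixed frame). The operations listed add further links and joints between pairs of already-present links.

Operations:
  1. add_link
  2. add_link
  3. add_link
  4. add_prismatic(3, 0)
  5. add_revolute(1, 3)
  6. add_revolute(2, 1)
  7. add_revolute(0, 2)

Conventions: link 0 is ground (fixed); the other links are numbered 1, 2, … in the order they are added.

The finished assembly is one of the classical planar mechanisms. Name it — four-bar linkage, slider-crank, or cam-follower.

links: 4 (incl. ground); joints: 3 revolute, 1 prismatic, 0 higher (cam) pair, forming one closed loop
4 links, 3 revolutes + 1 prismatic in one loop → slider-crank

slider-crank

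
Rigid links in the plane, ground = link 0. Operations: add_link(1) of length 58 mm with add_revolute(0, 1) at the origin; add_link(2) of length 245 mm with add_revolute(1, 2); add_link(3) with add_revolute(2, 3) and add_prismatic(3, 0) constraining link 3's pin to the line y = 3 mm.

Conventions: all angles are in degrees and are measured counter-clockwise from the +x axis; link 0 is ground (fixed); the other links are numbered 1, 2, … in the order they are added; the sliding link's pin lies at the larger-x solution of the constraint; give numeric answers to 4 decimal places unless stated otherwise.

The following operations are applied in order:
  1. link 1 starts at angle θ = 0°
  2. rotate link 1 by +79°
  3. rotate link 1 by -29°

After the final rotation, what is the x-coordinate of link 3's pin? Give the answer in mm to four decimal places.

geometry: r = 58 mm, L = 245 mm, e = 3 mm; θ starts at 0°
rotate link 1 by +79°: θ ← 0° +79° = 79°
rotate link 1 by -29°: θ ← 79° -29° = 50°
crank pin P = (r cos θ, r sin θ) = (37.281681, 44.430578)
h = r sin θ − e = 44.430578 − 3 = 41.430578
x = r cos θ + √(L² − h²) = 37.281681 + 241.471545 = 278.753227

278.7532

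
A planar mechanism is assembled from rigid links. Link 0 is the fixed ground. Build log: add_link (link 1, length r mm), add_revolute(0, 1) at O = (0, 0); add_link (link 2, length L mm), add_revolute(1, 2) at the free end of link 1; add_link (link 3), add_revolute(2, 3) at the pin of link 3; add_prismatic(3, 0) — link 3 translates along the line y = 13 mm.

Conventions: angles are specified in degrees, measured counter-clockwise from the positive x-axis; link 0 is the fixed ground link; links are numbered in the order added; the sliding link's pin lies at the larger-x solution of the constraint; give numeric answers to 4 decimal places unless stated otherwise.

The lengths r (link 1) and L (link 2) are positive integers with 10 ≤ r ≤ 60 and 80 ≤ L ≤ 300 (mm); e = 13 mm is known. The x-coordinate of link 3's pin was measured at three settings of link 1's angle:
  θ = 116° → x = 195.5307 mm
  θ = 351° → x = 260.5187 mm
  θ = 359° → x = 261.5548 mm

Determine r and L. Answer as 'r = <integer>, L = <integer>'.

constraint per measurement: (x − r cos θ)² + (r sin θ − e)² = L²
subtracting the θ₁ and θ₂ equations cancels the r² and L² terms:
r = (x₁² − x₂²) / (2[(x₁cos θ₁ + e sin θ₁) − (x₂cos θ₂ + e sin θ₂)]) = 45.0000 → r = 45
L² = (x₁ − r cos θ₁)² + (r sin θ₁ − e)² = 47089.0172 → L = 217.0000 → L = 217
check at θ₃=359°: x = 261.5548 (printed 261.5548) ✓

r = 45, L = 217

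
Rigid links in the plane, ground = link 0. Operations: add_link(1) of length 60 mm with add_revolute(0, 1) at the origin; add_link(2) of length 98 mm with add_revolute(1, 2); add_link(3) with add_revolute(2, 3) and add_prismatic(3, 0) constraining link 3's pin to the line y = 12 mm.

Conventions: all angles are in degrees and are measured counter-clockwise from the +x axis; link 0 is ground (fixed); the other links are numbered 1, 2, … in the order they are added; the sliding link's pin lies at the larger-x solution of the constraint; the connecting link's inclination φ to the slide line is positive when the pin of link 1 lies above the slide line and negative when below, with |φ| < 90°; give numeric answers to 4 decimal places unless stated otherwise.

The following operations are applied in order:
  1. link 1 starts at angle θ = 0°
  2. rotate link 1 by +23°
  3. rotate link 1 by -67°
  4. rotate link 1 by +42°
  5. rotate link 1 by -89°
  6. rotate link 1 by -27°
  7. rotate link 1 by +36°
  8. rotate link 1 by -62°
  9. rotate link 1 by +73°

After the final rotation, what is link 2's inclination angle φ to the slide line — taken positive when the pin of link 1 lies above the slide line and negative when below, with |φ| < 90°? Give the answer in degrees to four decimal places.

geometry: r = 60 mm, L = 98 mm, e = 12 mm; θ starts at 0°
rotate link 1 by +23°: θ ← 0° +23° = 23°
rotate link 1 by -67°: θ ← 23° -67° = -44°
rotate link 1 by +42°: θ ← -44° +42° = -2°
rotate link 1 by -89°: θ ← -2° -89° = -91°
rotate link 1 by -27°: θ ← -91° -27° = -118°
rotate link 1 by +36°: θ ← -118° +36° = -82°
rotate link 1 by -62°: θ ← -82° -62° = -144°
rotate link 1 by +73°: θ ← -144° +73° = -71°
h = r sin θ − e = -56.731115 − 12 = -68.731115
sin φ = h / L = -68.731115 / 98 = -0.70133790
φ = arcsin(-0.70133790) = -44.534443°

-44.5344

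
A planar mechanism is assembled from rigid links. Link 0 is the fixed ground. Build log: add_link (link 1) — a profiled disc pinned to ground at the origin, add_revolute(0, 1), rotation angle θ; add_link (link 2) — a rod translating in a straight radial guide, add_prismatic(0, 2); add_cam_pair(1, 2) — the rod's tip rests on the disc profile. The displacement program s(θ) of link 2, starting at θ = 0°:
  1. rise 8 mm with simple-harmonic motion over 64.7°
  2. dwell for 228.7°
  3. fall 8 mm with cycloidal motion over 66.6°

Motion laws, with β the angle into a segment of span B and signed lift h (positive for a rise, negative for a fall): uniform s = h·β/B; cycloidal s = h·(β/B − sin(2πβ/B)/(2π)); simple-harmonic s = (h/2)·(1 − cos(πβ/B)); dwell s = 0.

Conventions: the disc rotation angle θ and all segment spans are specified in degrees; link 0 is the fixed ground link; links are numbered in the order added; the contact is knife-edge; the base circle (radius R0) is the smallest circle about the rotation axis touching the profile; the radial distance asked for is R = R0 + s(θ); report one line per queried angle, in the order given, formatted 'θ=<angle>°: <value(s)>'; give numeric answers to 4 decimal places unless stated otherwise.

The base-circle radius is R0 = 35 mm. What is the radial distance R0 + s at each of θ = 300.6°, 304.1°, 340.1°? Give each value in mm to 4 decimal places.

seg 1 [0°–64.7°] simple-harmonic, h=8: full span → s += 8 → s = 8.0000
seg 2 [64.7°–293.4°] dwell: s stays 8.0000
seg 3 [293.4°–360°] cycloidal, h=-8: θ=300.6° here. β=7.2, B=66.6. -8·(0.1081 − sin(2π·0.1081)/(2π)) = -0.0650 → s = 7.9350
seg 3 [293.4°–360°] cycloidal, h=-8: θ=304.1° here. β=10.7, B=66.6. -8·(0.1607 − sin(2π·0.1607)/(2π)) = -0.2074 → s = 7.7926
seg 3 [293.4°–360°] cycloidal, h=-8: θ=340.1° here. β=46.7, B=66.6. -8·(0.7012 − sin(2π·0.7012)/(2π)) = -6.8235 → s = 1.1765
θ=300.6°: R = R0 + s = 35 + 7.9350 = 42.9350
θ=304.1°: R = R0 + s = 35 + 7.7926 = 42.7926
θ=340.1°: R = R0 + s = 35 + 1.1765 = 36.1765

θ=300.6°: 42.9350
θ=304.1°: 42.7926
θ=340.1°: 36.1765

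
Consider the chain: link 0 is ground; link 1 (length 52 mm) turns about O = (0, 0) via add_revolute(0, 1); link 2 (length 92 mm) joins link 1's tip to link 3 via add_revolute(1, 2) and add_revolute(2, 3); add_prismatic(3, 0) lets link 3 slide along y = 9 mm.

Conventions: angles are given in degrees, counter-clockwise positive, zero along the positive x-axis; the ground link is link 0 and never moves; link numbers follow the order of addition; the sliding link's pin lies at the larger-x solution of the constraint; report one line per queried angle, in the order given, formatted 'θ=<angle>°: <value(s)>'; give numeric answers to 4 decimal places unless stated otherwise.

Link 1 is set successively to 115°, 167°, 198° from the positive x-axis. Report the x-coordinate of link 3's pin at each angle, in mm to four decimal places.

geometry: r = 52 mm, L = 92 mm, e = 9 mm
θ=115°: crank pin P = (r cos θ, r sin θ) = (-21.976150, 47.128005)
θ=115°: h = r sin θ − e = 47.128005 − 9 = 38.128005
θ=115°: x = r cos θ + √(L² − h²) = -21.976150 + 83.727267 = 61.751117
θ=167°: crank pin P = (r cos θ, r sin θ) = (-50.667243, 11.697455)
θ=167°: h = r sin θ − e = 11.697455 − 9 = 2.697455
θ=167°: x = r cos θ + √(L² − h²) = -50.667243 + 91.960447 = 41.293203
θ=198°: crank pin P = (r cos θ, r sin θ) = (-49.454939, -16.068884)
θ=198°: h = r sin θ − e = -16.068884 − 9 = -25.068884
θ=198°: x = r cos θ + √(L² − h²) = -49.454939 + 88.518648 = 39.063709

θ=115°: 61.7511
θ=167°: 41.2932
θ=198°: 39.0637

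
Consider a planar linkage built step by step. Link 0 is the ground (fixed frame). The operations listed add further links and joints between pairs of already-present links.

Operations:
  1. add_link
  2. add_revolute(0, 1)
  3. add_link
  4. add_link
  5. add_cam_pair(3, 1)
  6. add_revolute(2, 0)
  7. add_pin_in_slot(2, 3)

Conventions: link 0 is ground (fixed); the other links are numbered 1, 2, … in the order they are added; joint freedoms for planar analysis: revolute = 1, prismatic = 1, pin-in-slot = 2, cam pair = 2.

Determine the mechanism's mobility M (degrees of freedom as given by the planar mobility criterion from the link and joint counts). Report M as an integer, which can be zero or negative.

L=1 J1=0 J2=0
add link → L=2 J1=0 J2=0
R@0,1 dof=1 J1 → L=2 J1=1 J2=0
add link → L=3 J1=1 J2=0
add link → L=4 J1=1 J2=0
C@3,1 dof=2 J2 → L=4 J1=1 J2=1
R@2,0 dof=1 J1 → L=4 J1=2 J2=1
PS@2,3 dof=2 J2 → L=4 J1=2 J2=2
M=3(L−1)−2J1−J2=3·3−2·2−2=3

M = 3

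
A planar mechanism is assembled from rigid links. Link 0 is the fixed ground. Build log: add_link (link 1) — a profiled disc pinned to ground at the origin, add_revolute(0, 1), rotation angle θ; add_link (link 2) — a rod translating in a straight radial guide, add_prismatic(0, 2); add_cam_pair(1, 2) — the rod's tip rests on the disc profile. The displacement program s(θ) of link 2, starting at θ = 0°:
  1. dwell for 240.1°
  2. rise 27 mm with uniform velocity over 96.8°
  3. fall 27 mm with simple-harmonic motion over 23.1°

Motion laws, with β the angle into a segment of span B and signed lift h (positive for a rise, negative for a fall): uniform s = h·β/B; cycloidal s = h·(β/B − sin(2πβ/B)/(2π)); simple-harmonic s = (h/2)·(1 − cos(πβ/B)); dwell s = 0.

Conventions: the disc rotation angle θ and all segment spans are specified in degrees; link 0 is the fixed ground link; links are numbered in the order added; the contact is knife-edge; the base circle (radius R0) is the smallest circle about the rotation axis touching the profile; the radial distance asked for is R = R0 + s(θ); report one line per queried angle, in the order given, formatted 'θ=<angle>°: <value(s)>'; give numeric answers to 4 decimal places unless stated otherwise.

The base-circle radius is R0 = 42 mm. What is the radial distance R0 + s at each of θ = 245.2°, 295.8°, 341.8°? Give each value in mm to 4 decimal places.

seg 1 [0°–240.1°] dwell: s stays 0.0000
seg 2 [240.1°–336.9°] uniform, h=27: θ=245.2° here. β=5.1, B=96.8. 27·5.1/96.8 = 1.4225 → s = 1.4225
seg 2 [240.1°–336.9°] uniform, h=27: θ=295.8° here. β=55.7, B=96.8. 27·55.7/96.8 = 15.5362 → s = 15.5362
seg 2 [240.1°–336.9°] uniform, h=27: full span → s += 27 → s = 27.0000
seg 3 [336.9°–360°] simple-harmonic, h=-27: θ=341.8° here. β=4.9, B=23.1. -27/2·(1 − cos(π·0.2121)) = -2.8883 → s = 24.1117
θ=245.2°: R = R0 + s = 42 + 1.4225 = 43.4225
θ=295.8°: R = R0 + s = 42 + 15.5362 = 57.5362
θ=341.8°: R = R0 + s = 42 + 24.1117 = 66.1117

θ=245.2°: 43.4225
θ=295.8°: 57.5362
θ=341.8°: 66.1117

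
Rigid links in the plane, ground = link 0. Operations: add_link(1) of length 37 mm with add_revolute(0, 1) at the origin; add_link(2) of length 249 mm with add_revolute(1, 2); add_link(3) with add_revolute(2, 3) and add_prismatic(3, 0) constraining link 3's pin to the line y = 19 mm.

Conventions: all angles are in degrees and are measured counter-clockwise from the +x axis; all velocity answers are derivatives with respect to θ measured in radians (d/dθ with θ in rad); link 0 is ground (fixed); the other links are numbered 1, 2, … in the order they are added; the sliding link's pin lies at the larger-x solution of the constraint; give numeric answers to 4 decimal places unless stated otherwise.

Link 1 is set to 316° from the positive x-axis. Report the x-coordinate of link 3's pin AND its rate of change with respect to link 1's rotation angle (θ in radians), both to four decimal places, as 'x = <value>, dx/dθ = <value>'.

geometry: r = 37 mm, L = 249 mm, e = 19 mm
crank pin P = (r cos θ, r sin θ) = (26.615573, -25.702360)
h = r sin θ − e = -25.702360 − 19 = -44.702360
x = r cos θ + √(L² − h²) = 26.615573 + 244.954484 = 271.570056
dx/dθ = −r sin θ − h·r cos θ/√(L² − h²) (θ in radians; h = -44.702360) = 30.559502

x = 271.5701, dx/dθ = 30.5595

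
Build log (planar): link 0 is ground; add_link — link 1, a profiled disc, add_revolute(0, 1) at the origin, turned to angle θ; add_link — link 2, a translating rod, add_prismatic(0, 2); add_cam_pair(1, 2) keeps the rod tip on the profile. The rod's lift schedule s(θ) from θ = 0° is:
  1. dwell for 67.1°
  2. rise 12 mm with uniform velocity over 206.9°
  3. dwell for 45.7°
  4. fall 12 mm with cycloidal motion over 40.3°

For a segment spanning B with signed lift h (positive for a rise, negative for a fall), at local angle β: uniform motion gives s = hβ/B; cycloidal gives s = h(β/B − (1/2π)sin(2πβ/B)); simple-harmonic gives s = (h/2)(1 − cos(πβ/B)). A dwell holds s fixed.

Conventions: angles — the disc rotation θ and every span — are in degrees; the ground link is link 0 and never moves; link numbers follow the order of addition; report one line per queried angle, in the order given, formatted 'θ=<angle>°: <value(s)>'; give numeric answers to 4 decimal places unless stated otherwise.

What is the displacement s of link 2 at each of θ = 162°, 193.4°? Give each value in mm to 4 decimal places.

seg 1 [0°–67.1°] dwell: s stays 0.0000
seg 2 [67.1°–274°] uniform, h=12: θ=162° here. β=94.9, B=206.9. 12·94.9/206.9 = 5.5041 → s = 5.5041
seg 2 [67.1°–274°] uniform, h=12: θ=193.4° here. β=126.3, B=206.9. 12·126.3/206.9 = 7.3253 → s = 7.3253

θ=162°: 5.5041
θ=193.4°: 7.3253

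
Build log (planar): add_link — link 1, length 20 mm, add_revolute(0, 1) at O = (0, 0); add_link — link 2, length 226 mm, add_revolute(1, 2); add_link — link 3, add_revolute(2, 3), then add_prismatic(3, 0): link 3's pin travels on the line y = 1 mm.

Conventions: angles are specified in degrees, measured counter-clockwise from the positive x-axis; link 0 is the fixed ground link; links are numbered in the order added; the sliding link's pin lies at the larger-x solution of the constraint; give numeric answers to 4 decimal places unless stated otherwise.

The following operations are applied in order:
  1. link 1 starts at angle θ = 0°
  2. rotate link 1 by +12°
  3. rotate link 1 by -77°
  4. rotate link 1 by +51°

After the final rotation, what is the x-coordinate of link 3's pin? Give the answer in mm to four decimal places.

geometry: r = 20 mm, L = 226 mm, e = 1 mm; θ starts at 0°
rotate link 1 by +12°: θ ← 0° +12° = 12°
rotate link 1 by -77°: θ ← 12° -77° = -65°
rotate link 1 by +51°: θ ← -65° +51° = -14°
crank pin P = (r cos θ, r sin θ) = (19.405915, -4.838438)
h = r sin θ − e = -4.838438 − 1 = -5.838438
x = r cos θ + √(L² − h²) = 19.405915 + 225.924573 = 245.330487

245.3305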